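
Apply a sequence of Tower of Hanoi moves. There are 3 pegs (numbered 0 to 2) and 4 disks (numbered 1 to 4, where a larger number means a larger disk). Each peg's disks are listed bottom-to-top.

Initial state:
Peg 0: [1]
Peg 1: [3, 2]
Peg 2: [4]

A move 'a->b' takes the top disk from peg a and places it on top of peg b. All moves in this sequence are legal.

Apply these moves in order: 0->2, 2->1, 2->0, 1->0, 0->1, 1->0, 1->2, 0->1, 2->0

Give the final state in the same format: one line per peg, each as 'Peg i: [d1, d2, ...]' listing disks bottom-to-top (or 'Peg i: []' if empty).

Answer: Peg 0: [4, 2]
Peg 1: [3, 1]
Peg 2: []

Derivation:
After move 1 (0->2):
Peg 0: []
Peg 1: [3, 2]
Peg 2: [4, 1]

After move 2 (2->1):
Peg 0: []
Peg 1: [3, 2, 1]
Peg 2: [4]

After move 3 (2->0):
Peg 0: [4]
Peg 1: [3, 2, 1]
Peg 2: []

After move 4 (1->0):
Peg 0: [4, 1]
Peg 1: [3, 2]
Peg 2: []

After move 5 (0->1):
Peg 0: [4]
Peg 1: [3, 2, 1]
Peg 2: []

After move 6 (1->0):
Peg 0: [4, 1]
Peg 1: [3, 2]
Peg 2: []

After move 7 (1->2):
Peg 0: [4, 1]
Peg 1: [3]
Peg 2: [2]

After move 8 (0->1):
Peg 0: [4]
Peg 1: [3, 1]
Peg 2: [2]

After move 9 (2->0):
Peg 0: [4, 2]
Peg 1: [3, 1]
Peg 2: []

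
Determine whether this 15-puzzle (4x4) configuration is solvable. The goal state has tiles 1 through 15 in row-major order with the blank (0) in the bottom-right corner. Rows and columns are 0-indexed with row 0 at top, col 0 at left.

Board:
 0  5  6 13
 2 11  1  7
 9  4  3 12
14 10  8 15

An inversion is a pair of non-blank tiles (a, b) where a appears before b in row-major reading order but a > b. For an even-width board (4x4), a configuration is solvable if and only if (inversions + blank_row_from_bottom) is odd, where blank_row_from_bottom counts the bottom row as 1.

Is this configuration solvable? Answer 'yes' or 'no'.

Answer: yes

Derivation:
Inversions: 37
Blank is in row 0 (0-indexed from top), which is row 4 counting from the bottom (bottom = 1).
37 + 4 = 41, which is odd, so the puzzle is solvable.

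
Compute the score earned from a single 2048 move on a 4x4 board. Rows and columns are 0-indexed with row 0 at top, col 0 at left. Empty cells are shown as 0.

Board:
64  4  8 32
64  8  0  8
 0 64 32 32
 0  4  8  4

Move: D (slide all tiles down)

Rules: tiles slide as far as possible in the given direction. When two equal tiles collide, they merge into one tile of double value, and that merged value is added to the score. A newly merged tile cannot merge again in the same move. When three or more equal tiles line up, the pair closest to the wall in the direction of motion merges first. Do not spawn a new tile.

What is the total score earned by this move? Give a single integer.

Slide down:
col 0: [64, 64, 0, 0] -> [0, 0, 0, 128]  score +128 (running 128)
col 1: [4, 8, 64, 4] -> [4, 8, 64, 4]  score +0 (running 128)
col 2: [8, 0, 32, 8] -> [0, 8, 32, 8]  score +0 (running 128)
col 3: [32, 8, 32, 4] -> [32, 8, 32, 4]  score +0 (running 128)
Board after move:
  0   4   0  32
  0   8   8   8
  0  64  32  32
128   4   8   4

Answer: 128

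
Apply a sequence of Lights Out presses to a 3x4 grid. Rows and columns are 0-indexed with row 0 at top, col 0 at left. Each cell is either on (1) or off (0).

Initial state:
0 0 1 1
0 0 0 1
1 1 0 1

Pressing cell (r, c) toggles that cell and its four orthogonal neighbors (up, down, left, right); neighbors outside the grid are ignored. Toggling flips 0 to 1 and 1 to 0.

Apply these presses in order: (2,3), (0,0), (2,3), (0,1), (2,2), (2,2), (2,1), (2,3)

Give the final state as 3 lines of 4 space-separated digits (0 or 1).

Answer: 0 0 0 1
1 0 0 0
0 0 0 0

Derivation:
After press 1 at (2,3):
0 0 1 1
0 0 0 0
1 1 1 0

After press 2 at (0,0):
1 1 1 1
1 0 0 0
1 1 1 0

After press 3 at (2,3):
1 1 1 1
1 0 0 1
1 1 0 1

After press 4 at (0,1):
0 0 0 1
1 1 0 1
1 1 0 1

After press 5 at (2,2):
0 0 0 1
1 1 1 1
1 0 1 0

After press 6 at (2,2):
0 0 0 1
1 1 0 1
1 1 0 1

After press 7 at (2,1):
0 0 0 1
1 0 0 1
0 0 1 1

After press 8 at (2,3):
0 0 0 1
1 0 0 0
0 0 0 0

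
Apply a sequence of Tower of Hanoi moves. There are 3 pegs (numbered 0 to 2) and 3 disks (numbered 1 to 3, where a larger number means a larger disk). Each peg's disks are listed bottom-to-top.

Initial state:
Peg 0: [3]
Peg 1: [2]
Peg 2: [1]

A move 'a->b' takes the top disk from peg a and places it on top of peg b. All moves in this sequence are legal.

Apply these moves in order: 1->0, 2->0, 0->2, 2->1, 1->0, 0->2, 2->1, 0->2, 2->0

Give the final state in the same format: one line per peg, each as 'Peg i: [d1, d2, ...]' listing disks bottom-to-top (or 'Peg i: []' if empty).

Answer: Peg 0: [3, 2]
Peg 1: [1]
Peg 2: []

Derivation:
After move 1 (1->0):
Peg 0: [3, 2]
Peg 1: []
Peg 2: [1]

After move 2 (2->0):
Peg 0: [3, 2, 1]
Peg 1: []
Peg 2: []

After move 3 (0->2):
Peg 0: [3, 2]
Peg 1: []
Peg 2: [1]

After move 4 (2->1):
Peg 0: [3, 2]
Peg 1: [1]
Peg 2: []

After move 5 (1->0):
Peg 0: [3, 2, 1]
Peg 1: []
Peg 2: []

After move 6 (0->2):
Peg 0: [3, 2]
Peg 1: []
Peg 2: [1]

After move 7 (2->1):
Peg 0: [3, 2]
Peg 1: [1]
Peg 2: []

After move 8 (0->2):
Peg 0: [3]
Peg 1: [1]
Peg 2: [2]

After move 9 (2->0):
Peg 0: [3, 2]
Peg 1: [1]
Peg 2: []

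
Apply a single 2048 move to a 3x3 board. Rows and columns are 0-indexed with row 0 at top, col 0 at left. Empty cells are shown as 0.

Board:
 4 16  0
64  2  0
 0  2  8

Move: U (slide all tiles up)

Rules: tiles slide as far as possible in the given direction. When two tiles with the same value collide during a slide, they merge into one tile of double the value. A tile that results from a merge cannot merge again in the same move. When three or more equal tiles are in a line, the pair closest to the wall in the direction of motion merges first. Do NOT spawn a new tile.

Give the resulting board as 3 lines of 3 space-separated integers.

Slide up:
col 0: [4, 64, 0] -> [4, 64, 0]
col 1: [16, 2, 2] -> [16, 4, 0]
col 2: [0, 0, 8] -> [8, 0, 0]

Answer:  4 16  8
64  4  0
 0  0  0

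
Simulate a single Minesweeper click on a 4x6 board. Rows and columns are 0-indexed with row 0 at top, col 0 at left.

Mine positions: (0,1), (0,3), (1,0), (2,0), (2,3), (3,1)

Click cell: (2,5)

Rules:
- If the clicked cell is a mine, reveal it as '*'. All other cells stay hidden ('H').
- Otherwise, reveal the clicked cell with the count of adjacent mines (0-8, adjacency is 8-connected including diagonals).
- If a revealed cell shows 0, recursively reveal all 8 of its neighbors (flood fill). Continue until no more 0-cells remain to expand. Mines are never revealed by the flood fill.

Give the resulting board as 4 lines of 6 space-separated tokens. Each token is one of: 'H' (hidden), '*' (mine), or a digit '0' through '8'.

H H H H 1 0
H H H H 2 0
H H H H 1 0
H H H H 1 0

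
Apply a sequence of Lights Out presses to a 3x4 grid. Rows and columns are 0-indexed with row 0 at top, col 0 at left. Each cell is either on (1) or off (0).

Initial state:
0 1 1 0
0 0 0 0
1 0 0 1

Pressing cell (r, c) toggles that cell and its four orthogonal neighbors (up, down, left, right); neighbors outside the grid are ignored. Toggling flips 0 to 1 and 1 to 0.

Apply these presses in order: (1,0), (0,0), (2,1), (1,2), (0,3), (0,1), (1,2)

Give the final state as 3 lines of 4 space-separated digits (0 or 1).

After press 1 at (1,0):
1 1 1 0
1 1 0 0
0 0 0 1

After press 2 at (0,0):
0 0 1 0
0 1 0 0
0 0 0 1

After press 3 at (2,1):
0 0 1 0
0 0 0 0
1 1 1 1

After press 4 at (1,2):
0 0 0 0
0 1 1 1
1 1 0 1

After press 5 at (0,3):
0 0 1 1
0 1 1 0
1 1 0 1

After press 6 at (0,1):
1 1 0 1
0 0 1 0
1 1 0 1

After press 7 at (1,2):
1 1 1 1
0 1 0 1
1 1 1 1

Answer: 1 1 1 1
0 1 0 1
1 1 1 1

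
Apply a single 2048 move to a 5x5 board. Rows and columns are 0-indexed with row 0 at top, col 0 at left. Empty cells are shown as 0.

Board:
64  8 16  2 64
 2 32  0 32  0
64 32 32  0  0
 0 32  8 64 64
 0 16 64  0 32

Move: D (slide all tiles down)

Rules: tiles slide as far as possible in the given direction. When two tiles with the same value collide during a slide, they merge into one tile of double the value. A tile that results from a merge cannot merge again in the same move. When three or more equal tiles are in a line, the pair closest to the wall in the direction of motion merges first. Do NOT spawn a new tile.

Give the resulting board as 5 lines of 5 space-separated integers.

Answer:   0   0   0   0   0
  0   8  16   0   0
 64  32  32   2   0
  2  64   8  32 128
 64  16  64  64  32

Derivation:
Slide down:
col 0: [64, 2, 64, 0, 0] -> [0, 0, 64, 2, 64]
col 1: [8, 32, 32, 32, 16] -> [0, 8, 32, 64, 16]
col 2: [16, 0, 32, 8, 64] -> [0, 16, 32, 8, 64]
col 3: [2, 32, 0, 64, 0] -> [0, 0, 2, 32, 64]
col 4: [64, 0, 0, 64, 32] -> [0, 0, 0, 128, 32]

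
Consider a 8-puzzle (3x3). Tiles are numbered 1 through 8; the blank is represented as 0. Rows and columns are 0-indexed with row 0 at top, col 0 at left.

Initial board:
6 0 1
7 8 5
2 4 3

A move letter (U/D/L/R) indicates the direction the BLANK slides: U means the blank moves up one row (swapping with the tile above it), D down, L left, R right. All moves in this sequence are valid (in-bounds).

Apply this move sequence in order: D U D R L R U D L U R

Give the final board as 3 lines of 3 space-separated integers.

Answer: 6 1 0
7 8 5
2 4 3

Derivation:
After move 1 (D):
6 8 1
7 0 5
2 4 3

After move 2 (U):
6 0 1
7 8 5
2 4 3

After move 3 (D):
6 8 1
7 0 5
2 4 3

After move 4 (R):
6 8 1
7 5 0
2 4 3

After move 5 (L):
6 8 1
7 0 5
2 4 3

After move 6 (R):
6 8 1
7 5 0
2 4 3

After move 7 (U):
6 8 0
7 5 1
2 4 3

After move 8 (D):
6 8 1
7 5 0
2 4 3

After move 9 (L):
6 8 1
7 0 5
2 4 3

After move 10 (U):
6 0 1
7 8 5
2 4 3

After move 11 (R):
6 1 0
7 8 5
2 4 3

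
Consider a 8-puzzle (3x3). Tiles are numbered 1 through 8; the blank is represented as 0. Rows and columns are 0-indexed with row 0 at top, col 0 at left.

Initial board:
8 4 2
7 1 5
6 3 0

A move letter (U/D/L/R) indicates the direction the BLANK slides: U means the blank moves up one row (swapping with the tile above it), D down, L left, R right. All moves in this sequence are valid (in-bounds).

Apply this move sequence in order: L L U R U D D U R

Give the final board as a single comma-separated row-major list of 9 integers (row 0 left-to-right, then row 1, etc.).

Answer: 8, 4, 2, 1, 5, 0, 7, 6, 3

Derivation:
After move 1 (L):
8 4 2
7 1 5
6 0 3

After move 2 (L):
8 4 2
7 1 5
0 6 3

After move 3 (U):
8 4 2
0 1 5
7 6 3

After move 4 (R):
8 4 2
1 0 5
7 6 3

After move 5 (U):
8 0 2
1 4 5
7 6 3

After move 6 (D):
8 4 2
1 0 5
7 6 3

After move 7 (D):
8 4 2
1 6 5
7 0 3

After move 8 (U):
8 4 2
1 0 5
7 6 3

After move 9 (R):
8 4 2
1 5 0
7 6 3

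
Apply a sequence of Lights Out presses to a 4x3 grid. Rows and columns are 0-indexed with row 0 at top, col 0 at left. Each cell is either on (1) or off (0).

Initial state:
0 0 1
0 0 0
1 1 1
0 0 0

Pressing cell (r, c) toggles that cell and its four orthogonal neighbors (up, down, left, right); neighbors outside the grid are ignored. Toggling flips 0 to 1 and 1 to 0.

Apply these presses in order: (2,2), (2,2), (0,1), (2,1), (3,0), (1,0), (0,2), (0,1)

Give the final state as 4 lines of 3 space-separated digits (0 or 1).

Answer: 1 1 0
1 0 1
0 0 0
1 0 0

Derivation:
After press 1 at (2,2):
0 0 1
0 0 1
1 0 0
0 0 1

After press 2 at (2,2):
0 0 1
0 0 0
1 1 1
0 0 0

After press 3 at (0,1):
1 1 0
0 1 0
1 1 1
0 0 0

After press 4 at (2,1):
1 1 0
0 0 0
0 0 0
0 1 0

After press 5 at (3,0):
1 1 0
0 0 0
1 0 0
1 0 0

After press 6 at (1,0):
0 1 0
1 1 0
0 0 0
1 0 0

After press 7 at (0,2):
0 0 1
1 1 1
0 0 0
1 0 0

After press 8 at (0,1):
1 1 0
1 0 1
0 0 0
1 0 0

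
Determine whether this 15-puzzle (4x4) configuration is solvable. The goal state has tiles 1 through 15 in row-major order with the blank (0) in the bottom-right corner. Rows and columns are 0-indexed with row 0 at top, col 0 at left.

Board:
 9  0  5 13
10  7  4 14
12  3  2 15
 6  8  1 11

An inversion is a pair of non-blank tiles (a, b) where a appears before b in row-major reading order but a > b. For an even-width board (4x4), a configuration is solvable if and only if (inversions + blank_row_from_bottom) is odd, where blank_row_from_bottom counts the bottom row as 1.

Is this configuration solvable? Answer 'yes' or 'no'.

Inversions: 59
Blank is in row 0 (0-indexed from top), which is row 4 counting from the bottom (bottom = 1).
59 + 4 = 63, which is odd, so the puzzle is solvable.

Answer: yes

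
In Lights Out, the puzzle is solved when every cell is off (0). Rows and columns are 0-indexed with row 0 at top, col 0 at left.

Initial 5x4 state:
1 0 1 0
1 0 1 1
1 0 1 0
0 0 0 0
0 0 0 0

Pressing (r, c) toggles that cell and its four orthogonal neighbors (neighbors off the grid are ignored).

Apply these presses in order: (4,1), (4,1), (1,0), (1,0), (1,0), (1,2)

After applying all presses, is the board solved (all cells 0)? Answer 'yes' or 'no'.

After press 1 at (4,1):
1 0 1 0
1 0 1 1
1 0 1 0
0 1 0 0
1 1 1 0

After press 2 at (4,1):
1 0 1 0
1 0 1 1
1 0 1 0
0 0 0 0
0 0 0 0

After press 3 at (1,0):
0 0 1 0
0 1 1 1
0 0 1 0
0 0 0 0
0 0 0 0

After press 4 at (1,0):
1 0 1 0
1 0 1 1
1 0 1 0
0 0 0 0
0 0 0 0

After press 5 at (1,0):
0 0 1 0
0 1 1 1
0 0 1 0
0 0 0 0
0 0 0 0

After press 6 at (1,2):
0 0 0 0
0 0 0 0
0 0 0 0
0 0 0 0
0 0 0 0

Lights still on: 0

Answer: yes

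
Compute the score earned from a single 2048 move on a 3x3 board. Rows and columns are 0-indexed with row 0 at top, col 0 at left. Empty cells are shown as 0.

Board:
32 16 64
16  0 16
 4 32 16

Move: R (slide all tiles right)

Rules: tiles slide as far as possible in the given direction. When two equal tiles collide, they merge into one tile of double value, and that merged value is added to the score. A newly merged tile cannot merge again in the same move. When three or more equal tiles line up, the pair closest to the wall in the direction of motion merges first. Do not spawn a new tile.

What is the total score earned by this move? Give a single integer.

Slide right:
row 0: [32, 16, 64] -> [32, 16, 64]  score +0 (running 0)
row 1: [16, 0, 16] -> [0, 0, 32]  score +32 (running 32)
row 2: [4, 32, 16] -> [4, 32, 16]  score +0 (running 32)
Board after move:
32 16 64
 0  0 32
 4 32 16

Answer: 32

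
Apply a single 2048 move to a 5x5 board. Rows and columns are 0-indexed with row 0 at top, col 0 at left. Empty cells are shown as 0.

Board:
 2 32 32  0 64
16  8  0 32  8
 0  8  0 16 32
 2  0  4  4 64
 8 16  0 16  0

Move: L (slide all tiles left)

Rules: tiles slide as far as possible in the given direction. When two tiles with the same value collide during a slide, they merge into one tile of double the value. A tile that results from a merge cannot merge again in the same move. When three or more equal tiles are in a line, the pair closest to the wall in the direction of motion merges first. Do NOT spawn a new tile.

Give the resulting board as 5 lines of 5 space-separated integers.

Answer:  2 64 64  0  0
16  8 32  8  0
 8 16 32  0  0
 2  8 64  0  0
 8 32  0  0  0

Derivation:
Slide left:
row 0: [2, 32, 32, 0, 64] -> [2, 64, 64, 0, 0]
row 1: [16, 8, 0, 32, 8] -> [16, 8, 32, 8, 0]
row 2: [0, 8, 0, 16, 32] -> [8, 16, 32, 0, 0]
row 3: [2, 0, 4, 4, 64] -> [2, 8, 64, 0, 0]
row 4: [8, 16, 0, 16, 0] -> [8, 32, 0, 0, 0]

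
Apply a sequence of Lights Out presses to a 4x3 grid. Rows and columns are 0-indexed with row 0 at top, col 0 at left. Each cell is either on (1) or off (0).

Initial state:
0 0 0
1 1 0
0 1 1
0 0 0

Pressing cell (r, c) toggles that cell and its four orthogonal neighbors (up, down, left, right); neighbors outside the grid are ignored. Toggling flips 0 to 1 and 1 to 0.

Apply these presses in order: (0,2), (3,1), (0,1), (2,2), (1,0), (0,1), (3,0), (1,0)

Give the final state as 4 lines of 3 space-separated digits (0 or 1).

Answer: 0 1 1
1 1 0
1 1 0
0 0 0

Derivation:
After press 1 at (0,2):
0 1 1
1 1 1
0 1 1
0 0 0

After press 2 at (3,1):
0 1 1
1 1 1
0 0 1
1 1 1

After press 3 at (0,1):
1 0 0
1 0 1
0 0 1
1 1 1

After press 4 at (2,2):
1 0 0
1 0 0
0 1 0
1 1 0

After press 5 at (1,0):
0 0 0
0 1 0
1 1 0
1 1 0

After press 6 at (0,1):
1 1 1
0 0 0
1 1 0
1 1 0

After press 7 at (3,0):
1 1 1
0 0 0
0 1 0
0 0 0

After press 8 at (1,0):
0 1 1
1 1 0
1 1 0
0 0 0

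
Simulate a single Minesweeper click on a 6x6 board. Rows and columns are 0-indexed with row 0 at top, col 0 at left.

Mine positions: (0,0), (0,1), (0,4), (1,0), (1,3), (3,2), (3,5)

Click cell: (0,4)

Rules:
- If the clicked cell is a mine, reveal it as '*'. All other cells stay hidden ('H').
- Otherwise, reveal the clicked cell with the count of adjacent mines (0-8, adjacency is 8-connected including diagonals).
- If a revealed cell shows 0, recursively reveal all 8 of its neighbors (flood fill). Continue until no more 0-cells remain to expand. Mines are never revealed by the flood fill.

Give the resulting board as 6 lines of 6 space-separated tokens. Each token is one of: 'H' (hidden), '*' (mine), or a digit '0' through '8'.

H H H H * H
H H H H H H
H H H H H H
H H H H H H
H H H H H H
H H H H H H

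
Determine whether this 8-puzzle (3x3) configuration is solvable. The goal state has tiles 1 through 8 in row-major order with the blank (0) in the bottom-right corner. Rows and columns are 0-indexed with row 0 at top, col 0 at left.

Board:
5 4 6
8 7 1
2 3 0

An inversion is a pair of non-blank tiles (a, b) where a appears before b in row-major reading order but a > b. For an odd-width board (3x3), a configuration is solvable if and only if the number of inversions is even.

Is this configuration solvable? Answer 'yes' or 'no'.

Inversions (pairs i<j in row-major order where tile[i] > tile[j] > 0): 17
17 is odd, so the puzzle is not solvable.

Answer: no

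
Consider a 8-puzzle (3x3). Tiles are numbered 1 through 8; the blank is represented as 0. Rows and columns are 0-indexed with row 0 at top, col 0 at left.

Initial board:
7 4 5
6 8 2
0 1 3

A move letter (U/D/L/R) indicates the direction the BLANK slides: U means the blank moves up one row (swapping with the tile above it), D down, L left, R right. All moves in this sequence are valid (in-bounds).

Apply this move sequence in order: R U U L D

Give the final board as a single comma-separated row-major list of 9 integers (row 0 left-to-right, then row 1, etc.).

Answer: 6, 7, 5, 0, 4, 2, 1, 8, 3

Derivation:
After move 1 (R):
7 4 5
6 8 2
1 0 3

After move 2 (U):
7 4 5
6 0 2
1 8 3

After move 3 (U):
7 0 5
6 4 2
1 8 3

After move 4 (L):
0 7 5
6 4 2
1 8 3

After move 5 (D):
6 7 5
0 4 2
1 8 3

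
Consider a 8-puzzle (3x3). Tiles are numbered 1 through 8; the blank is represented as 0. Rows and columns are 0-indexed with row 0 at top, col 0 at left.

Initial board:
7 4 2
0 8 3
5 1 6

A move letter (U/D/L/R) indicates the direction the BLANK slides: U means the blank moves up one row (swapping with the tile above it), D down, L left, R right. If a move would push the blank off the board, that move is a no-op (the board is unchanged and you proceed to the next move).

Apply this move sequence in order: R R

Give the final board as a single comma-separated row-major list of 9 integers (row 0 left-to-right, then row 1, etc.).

Answer: 7, 4, 2, 8, 3, 0, 5, 1, 6

Derivation:
After move 1 (R):
7 4 2
8 0 3
5 1 6

After move 2 (R):
7 4 2
8 3 0
5 1 6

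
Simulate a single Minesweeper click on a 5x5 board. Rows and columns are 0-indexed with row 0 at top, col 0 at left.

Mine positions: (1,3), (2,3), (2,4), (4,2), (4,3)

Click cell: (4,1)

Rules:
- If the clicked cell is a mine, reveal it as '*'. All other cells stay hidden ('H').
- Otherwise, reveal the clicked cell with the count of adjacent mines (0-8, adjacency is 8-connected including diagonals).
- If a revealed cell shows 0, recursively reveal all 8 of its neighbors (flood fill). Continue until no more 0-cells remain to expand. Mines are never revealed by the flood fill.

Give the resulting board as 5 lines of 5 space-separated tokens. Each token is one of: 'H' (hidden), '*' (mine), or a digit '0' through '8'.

H H H H H
H H H H H
H H H H H
H H H H H
H 1 H H H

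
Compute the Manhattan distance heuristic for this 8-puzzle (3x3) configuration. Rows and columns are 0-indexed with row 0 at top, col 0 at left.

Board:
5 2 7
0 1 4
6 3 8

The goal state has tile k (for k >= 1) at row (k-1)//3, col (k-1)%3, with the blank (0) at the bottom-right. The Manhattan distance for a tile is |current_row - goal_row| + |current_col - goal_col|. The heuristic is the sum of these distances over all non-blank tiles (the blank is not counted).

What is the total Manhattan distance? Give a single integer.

Tile 5: at (0,0), goal (1,1), distance |0-1|+|0-1| = 2
Tile 2: at (0,1), goal (0,1), distance |0-0|+|1-1| = 0
Tile 7: at (0,2), goal (2,0), distance |0-2|+|2-0| = 4
Tile 1: at (1,1), goal (0,0), distance |1-0|+|1-0| = 2
Tile 4: at (1,2), goal (1,0), distance |1-1|+|2-0| = 2
Tile 6: at (2,0), goal (1,2), distance |2-1|+|0-2| = 3
Tile 3: at (2,1), goal (0,2), distance |2-0|+|1-2| = 3
Tile 8: at (2,2), goal (2,1), distance |2-2|+|2-1| = 1
Sum: 2 + 0 + 4 + 2 + 2 + 3 + 3 + 1 = 17

Answer: 17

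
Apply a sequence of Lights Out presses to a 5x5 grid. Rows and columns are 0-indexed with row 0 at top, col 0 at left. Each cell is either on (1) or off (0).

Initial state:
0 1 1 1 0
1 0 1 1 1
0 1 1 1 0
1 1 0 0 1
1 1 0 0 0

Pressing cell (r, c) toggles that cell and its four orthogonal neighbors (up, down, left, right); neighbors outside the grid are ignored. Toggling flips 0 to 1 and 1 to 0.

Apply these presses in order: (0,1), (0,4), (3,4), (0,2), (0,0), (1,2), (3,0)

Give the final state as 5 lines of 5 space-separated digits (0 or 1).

Answer: 0 0 0 1 1
0 0 1 0 0
1 1 0 1 1
0 0 0 1 0
0 1 0 0 1

Derivation:
After press 1 at (0,1):
1 0 0 1 0
1 1 1 1 1
0 1 1 1 0
1 1 0 0 1
1 1 0 0 0

After press 2 at (0,4):
1 0 0 0 1
1 1 1 1 0
0 1 1 1 0
1 1 0 0 1
1 1 0 0 0

After press 3 at (3,4):
1 0 0 0 1
1 1 1 1 0
0 1 1 1 1
1 1 0 1 0
1 1 0 0 1

After press 4 at (0,2):
1 1 1 1 1
1 1 0 1 0
0 1 1 1 1
1 1 0 1 0
1 1 0 0 1

After press 5 at (0,0):
0 0 1 1 1
0 1 0 1 0
0 1 1 1 1
1 1 0 1 0
1 1 0 0 1

After press 6 at (1,2):
0 0 0 1 1
0 0 1 0 0
0 1 0 1 1
1 1 0 1 0
1 1 0 0 1

After press 7 at (3,0):
0 0 0 1 1
0 0 1 0 0
1 1 0 1 1
0 0 0 1 0
0 1 0 0 1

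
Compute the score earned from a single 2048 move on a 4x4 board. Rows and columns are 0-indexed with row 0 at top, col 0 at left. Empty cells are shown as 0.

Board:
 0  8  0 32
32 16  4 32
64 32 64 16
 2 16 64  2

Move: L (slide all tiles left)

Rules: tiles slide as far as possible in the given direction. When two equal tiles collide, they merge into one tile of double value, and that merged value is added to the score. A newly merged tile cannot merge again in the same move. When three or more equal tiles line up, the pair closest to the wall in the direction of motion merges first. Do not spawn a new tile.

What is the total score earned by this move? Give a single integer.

Answer: 0

Derivation:
Slide left:
row 0: [0, 8, 0, 32] -> [8, 32, 0, 0]  score +0 (running 0)
row 1: [32, 16, 4, 32] -> [32, 16, 4, 32]  score +0 (running 0)
row 2: [64, 32, 64, 16] -> [64, 32, 64, 16]  score +0 (running 0)
row 3: [2, 16, 64, 2] -> [2, 16, 64, 2]  score +0 (running 0)
Board after move:
 8 32  0  0
32 16  4 32
64 32 64 16
 2 16 64  2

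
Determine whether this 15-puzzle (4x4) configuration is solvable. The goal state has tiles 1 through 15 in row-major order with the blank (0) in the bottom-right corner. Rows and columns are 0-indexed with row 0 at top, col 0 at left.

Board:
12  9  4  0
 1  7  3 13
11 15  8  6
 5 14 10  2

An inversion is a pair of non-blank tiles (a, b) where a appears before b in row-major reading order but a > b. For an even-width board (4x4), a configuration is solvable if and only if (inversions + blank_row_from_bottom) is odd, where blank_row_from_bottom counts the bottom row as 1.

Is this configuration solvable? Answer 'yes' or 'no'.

Inversions: 53
Blank is in row 0 (0-indexed from top), which is row 4 counting from the bottom (bottom = 1).
53 + 4 = 57, which is odd, so the puzzle is solvable.

Answer: yes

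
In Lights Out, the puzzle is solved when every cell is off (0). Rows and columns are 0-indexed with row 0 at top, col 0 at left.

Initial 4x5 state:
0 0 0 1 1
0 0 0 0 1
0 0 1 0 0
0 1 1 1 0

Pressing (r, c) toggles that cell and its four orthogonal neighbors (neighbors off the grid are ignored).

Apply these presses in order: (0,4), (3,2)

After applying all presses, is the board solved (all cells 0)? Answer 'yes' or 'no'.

After press 1 at (0,4):
0 0 0 0 0
0 0 0 0 0
0 0 1 0 0
0 1 1 1 0

After press 2 at (3,2):
0 0 0 0 0
0 0 0 0 0
0 0 0 0 0
0 0 0 0 0

Lights still on: 0

Answer: yes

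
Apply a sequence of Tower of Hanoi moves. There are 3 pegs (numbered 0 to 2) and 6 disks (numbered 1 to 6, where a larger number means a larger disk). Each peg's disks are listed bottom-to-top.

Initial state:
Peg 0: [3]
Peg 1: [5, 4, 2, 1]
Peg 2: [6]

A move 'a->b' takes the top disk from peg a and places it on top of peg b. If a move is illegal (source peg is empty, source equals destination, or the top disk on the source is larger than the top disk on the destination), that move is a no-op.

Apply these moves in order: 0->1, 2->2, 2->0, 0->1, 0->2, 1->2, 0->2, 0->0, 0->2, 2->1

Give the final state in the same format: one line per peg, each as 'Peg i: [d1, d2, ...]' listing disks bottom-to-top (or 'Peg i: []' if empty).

After move 1 (0->1):
Peg 0: [3]
Peg 1: [5, 4, 2, 1]
Peg 2: [6]

After move 2 (2->2):
Peg 0: [3]
Peg 1: [5, 4, 2, 1]
Peg 2: [6]

After move 3 (2->0):
Peg 0: [3]
Peg 1: [5, 4, 2, 1]
Peg 2: [6]

After move 4 (0->1):
Peg 0: [3]
Peg 1: [5, 4, 2, 1]
Peg 2: [6]

After move 5 (0->2):
Peg 0: []
Peg 1: [5, 4, 2, 1]
Peg 2: [6, 3]

After move 6 (1->2):
Peg 0: []
Peg 1: [5, 4, 2]
Peg 2: [6, 3, 1]

After move 7 (0->2):
Peg 0: []
Peg 1: [5, 4, 2]
Peg 2: [6, 3, 1]

After move 8 (0->0):
Peg 0: []
Peg 1: [5, 4, 2]
Peg 2: [6, 3, 1]

After move 9 (0->2):
Peg 0: []
Peg 1: [5, 4, 2]
Peg 2: [6, 3, 1]

After move 10 (2->1):
Peg 0: []
Peg 1: [5, 4, 2, 1]
Peg 2: [6, 3]

Answer: Peg 0: []
Peg 1: [5, 4, 2, 1]
Peg 2: [6, 3]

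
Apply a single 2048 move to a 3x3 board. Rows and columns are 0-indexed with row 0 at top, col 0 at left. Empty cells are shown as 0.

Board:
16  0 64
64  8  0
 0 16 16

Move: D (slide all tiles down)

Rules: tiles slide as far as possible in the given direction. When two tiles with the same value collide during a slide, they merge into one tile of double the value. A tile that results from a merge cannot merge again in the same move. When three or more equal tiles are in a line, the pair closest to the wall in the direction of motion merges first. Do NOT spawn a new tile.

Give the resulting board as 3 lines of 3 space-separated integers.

Answer:  0  0  0
16  8 64
64 16 16

Derivation:
Slide down:
col 0: [16, 64, 0] -> [0, 16, 64]
col 1: [0, 8, 16] -> [0, 8, 16]
col 2: [64, 0, 16] -> [0, 64, 16]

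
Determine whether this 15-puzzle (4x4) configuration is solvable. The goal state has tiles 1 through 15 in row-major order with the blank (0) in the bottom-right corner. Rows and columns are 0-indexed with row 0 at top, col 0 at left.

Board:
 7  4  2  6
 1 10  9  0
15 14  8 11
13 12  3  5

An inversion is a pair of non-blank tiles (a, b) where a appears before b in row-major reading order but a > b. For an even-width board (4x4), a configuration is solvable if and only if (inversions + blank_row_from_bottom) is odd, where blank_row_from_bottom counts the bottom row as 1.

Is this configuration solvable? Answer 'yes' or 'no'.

Inversions: 42
Blank is in row 1 (0-indexed from top), which is row 3 counting from the bottom (bottom = 1).
42 + 3 = 45, which is odd, so the puzzle is solvable.

Answer: yes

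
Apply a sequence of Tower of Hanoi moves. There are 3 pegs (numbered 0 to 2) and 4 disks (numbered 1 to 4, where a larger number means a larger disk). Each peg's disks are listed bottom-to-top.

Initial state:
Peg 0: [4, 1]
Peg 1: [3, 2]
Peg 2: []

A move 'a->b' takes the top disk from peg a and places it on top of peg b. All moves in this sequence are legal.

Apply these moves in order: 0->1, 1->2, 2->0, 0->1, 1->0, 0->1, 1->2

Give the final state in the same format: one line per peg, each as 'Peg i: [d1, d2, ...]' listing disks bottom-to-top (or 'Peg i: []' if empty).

Answer: Peg 0: [4]
Peg 1: [3, 2]
Peg 2: [1]

Derivation:
After move 1 (0->1):
Peg 0: [4]
Peg 1: [3, 2, 1]
Peg 2: []

After move 2 (1->2):
Peg 0: [4]
Peg 1: [3, 2]
Peg 2: [1]

After move 3 (2->0):
Peg 0: [4, 1]
Peg 1: [3, 2]
Peg 2: []

After move 4 (0->1):
Peg 0: [4]
Peg 1: [3, 2, 1]
Peg 2: []

After move 5 (1->0):
Peg 0: [4, 1]
Peg 1: [3, 2]
Peg 2: []

After move 6 (0->1):
Peg 0: [4]
Peg 1: [3, 2, 1]
Peg 2: []

After move 7 (1->2):
Peg 0: [4]
Peg 1: [3, 2]
Peg 2: [1]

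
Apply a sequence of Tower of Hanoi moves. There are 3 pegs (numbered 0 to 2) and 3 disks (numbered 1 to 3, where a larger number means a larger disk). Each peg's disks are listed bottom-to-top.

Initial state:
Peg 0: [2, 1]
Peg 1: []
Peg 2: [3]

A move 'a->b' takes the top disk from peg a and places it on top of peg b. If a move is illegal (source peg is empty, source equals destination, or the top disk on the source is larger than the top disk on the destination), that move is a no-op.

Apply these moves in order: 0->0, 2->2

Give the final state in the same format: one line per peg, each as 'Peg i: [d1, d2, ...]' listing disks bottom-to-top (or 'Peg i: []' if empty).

After move 1 (0->0):
Peg 0: [2, 1]
Peg 1: []
Peg 2: [3]

After move 2 (2->2):
Peg 0: [2, 1]
Peg 1: []
Peg 2: [3]

Answer: Peg 0: [2, 1]
Peg 1: []
Peg 2: [3]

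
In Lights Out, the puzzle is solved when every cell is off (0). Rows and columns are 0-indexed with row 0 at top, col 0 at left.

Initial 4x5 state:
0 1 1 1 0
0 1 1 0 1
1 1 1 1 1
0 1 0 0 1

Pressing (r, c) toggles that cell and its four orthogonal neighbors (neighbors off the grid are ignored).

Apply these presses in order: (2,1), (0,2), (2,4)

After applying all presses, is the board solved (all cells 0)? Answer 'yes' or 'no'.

After press 1 at (2,1):
0 1 1 1 0
0 0 1 0 1
0 0 0 1 1
0 0 0 0 1

After press 2 at (0,2):
0 0 0 0 0
0 0 0 0 1
0 0 0 1 1
0 0 0 0 1

After press 3 at (2,4):
0 0 0 0 0
0 0 0 0 0
0 0 0 0 0
0 0 0 0 0

Lights still on: 0

Answer: yes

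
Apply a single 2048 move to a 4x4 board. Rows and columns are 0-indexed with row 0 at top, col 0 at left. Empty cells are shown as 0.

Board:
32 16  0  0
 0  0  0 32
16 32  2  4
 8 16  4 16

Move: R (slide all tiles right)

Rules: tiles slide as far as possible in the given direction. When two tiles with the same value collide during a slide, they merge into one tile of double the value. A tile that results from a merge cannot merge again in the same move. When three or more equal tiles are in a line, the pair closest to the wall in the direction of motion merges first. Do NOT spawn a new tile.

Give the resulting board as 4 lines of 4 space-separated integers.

Slide right:
row 0: [32, 16, 0, 0] -> [0, 0, 32, 16]
row 1: [0, 0, 0, 32] -> [0, 0, 0, 32]
row 2: [16, 32, 2, 4] -> [16, 32, 2, 4]
row 3: [8, 16, 4, 16] -> [8, 16, 4, 16]

Answer:  0  0 32 16
 0  0  0 32
16 32  2  4
 8 16  4 16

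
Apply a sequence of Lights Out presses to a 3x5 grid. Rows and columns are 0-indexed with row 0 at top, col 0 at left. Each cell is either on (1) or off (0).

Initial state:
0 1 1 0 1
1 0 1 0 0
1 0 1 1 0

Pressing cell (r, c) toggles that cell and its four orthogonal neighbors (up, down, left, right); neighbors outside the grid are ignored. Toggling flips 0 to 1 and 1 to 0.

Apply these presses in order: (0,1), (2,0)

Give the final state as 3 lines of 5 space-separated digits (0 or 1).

After press 1 at (0,1):
1 0 0 0 1
1 1 1 0 0
1 0 1 1 0

After press 2 at (2,0):
1 0 0 0 1
0 1 1 0 0
0 1 1 1 0

Answer: 1 0 0 0 1
0 1 1 0 0
0 1 1 1 0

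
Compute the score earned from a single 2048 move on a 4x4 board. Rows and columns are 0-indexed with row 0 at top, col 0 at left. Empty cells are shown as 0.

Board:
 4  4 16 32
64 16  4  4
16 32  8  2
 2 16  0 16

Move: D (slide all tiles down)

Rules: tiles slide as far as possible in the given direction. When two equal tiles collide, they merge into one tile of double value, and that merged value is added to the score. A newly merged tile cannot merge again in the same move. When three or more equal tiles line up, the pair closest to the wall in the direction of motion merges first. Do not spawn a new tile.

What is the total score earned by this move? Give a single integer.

Slide down:
col 0: [4, 64, 16, 2] -> [4, 64, 16, 2]  score +0 (running 0)
col 1: [4, 16, 32, 16] -> [4, 16, 32, 16]  score +0 (running 0)
col 2: [16, 4, 8, 0] -> [0, 16, 4, 8]  score +0 (running 0)
col 3: [32, 4, 2, 16] -> [32, 4, 2, 16]  score +0 (running 0)
Board after move:
 4  4  0 32
64 16 16  4
16 32  4  2
 2 16  8 16

Answer: 0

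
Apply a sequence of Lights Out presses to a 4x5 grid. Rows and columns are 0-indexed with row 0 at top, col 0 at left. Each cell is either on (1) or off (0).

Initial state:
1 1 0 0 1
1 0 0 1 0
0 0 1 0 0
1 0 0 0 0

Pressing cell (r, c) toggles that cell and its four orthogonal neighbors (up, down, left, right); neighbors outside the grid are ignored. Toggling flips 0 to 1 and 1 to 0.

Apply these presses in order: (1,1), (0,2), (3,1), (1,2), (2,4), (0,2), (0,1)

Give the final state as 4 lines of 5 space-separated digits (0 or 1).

Answer: 0 1 0 0 1
0 1 0 0 1
0 0 0 1 1
0 1 1 0 1

Derivation:
After press 1 at (1,1):
1 0 0 0 1
0 1 1 1 0
0 1 1 0 0
1 0 0 0 0

After press 2 at (0,2):
1 1 1 1 1
0 1 0 1 0
0 1 1 0 0
1 0 0 0 0

After press 3 at (3,1):
1 1 1 1 1
0 1 0 1 0
0 0 1 0 0
0 1 1 0 0

After press 4 at (1,2):
1 1 0 1 1
0 0 1 0 0
0 0 0 0 0
0 1 1 0 0

After press 5 at (2,4):
1 1 0 1 1
0 0 1 0 1
0 0 0 1 1
0 1 1 0 1

After press 6 at (0,2):
1 0 1 0 1
0 0 0 0 1
0 0 0 1 1
0 1 1 0 1

After press 7 at (0,1):
0 1 0 0 1
0 1 0 0 1
0 0 0 1 1
0 1 1 0 1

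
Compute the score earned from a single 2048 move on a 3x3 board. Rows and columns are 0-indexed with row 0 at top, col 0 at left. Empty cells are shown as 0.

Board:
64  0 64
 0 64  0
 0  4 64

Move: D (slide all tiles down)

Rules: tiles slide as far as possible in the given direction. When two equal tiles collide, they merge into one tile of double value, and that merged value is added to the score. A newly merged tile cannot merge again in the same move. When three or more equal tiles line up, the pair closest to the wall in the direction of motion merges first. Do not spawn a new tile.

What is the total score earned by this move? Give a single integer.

Slide down:
col 0: [64, 0, 0] -> [0, 0, 64]  score +0 (running 0)
col 1: [0, 64, 4] -> [0, 64, 4]  score +0 (running 0)
col 2: [64, 0, 64] -> [0, 0, 128]  score +128 (running 128)
Board after move:
  0   0   0
  0  64   0
 64   4 128

Answer: 128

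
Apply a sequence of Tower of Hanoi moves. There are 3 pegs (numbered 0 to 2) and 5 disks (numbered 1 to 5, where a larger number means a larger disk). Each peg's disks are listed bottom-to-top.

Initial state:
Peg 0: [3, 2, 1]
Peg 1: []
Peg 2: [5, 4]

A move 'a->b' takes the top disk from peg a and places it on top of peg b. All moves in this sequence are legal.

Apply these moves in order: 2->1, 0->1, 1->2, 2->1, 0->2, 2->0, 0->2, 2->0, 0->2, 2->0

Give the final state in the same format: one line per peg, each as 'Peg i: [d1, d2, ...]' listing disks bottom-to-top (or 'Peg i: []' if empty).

Answer: Peg 0: [3, 2]
Peg 1: [4, 1]
Peg 2: [5]

Derivation:
After move 1 (2->1):
Peg 0: [3, 2, 1]
Peg 1: [4]
Peg 2: [5]

After move 2 (0->1):
Peg 0: [3, 2]
Peg 1: [4, 1]
Peg 2: [5]

After move 3 (1->2):
Peg 0: [3, 2]
Peg 1: [4]
Peg 2: [5, 1]

After move 4 (2->1):
Peg 0: [3, 2]
Peg 1: [4, 1]
Peg 2: [5]

After move 5 (0->2):
Peg 0: [3]
Peg 1: [4, 1]
Peg 2: [5, 2]

After move 6 (2->0):
Peg 0: [3, 2]
Peg 1: [4, 1]
Peg 2: [5]

After move 7 (0->2):
Peg 0: [3]
Peg 1: [4, 1]
Peg 2: [5, 2]

After move 8 (2->0):
Peg 0: [3, 2]
Peg 1: [4, 1]
Peg 2: [5]

After move 9 (0->2):
Peg 0: [3]
Peg 1: [4, 1]
Peg 2: [5, 2]

After move 10 (2->0):
Peg 0: [3, 2]
Peg 1: [4, 1]
Peg 2: [5]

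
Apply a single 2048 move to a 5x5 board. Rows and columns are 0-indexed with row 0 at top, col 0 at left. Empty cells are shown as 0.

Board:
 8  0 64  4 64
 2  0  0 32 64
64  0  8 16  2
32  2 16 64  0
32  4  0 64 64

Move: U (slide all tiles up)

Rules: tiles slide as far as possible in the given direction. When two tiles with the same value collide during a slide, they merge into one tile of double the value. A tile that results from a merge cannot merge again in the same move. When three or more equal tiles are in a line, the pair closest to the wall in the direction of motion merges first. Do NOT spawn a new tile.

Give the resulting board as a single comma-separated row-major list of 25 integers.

Answer: 8, 2, 64, 4, 128, 2, 4, 8, 32, 2, 64, 0, 16, 16, 64, 64, 0, 0, 128, 0, 0, 0, 0, 0, 0

Derivation:
Slide up:
col 0: [8, 2, 64, 32, 32] -> [8, 2, 64, 64, 0]
col 1: [0, 0, 0, 2, 4] -> [2, 4, 0, 0, 0]
col 2: [64, 0, 8, 16, 0] -> [64, 8, 16, 0, 0]
col 3: [4, 32, 16, 64, 64] -> [4, 32, 16, 128, 0]
col 4: [64, 64, 2, 0, 64] -> [128, 2, 64, 0, 0]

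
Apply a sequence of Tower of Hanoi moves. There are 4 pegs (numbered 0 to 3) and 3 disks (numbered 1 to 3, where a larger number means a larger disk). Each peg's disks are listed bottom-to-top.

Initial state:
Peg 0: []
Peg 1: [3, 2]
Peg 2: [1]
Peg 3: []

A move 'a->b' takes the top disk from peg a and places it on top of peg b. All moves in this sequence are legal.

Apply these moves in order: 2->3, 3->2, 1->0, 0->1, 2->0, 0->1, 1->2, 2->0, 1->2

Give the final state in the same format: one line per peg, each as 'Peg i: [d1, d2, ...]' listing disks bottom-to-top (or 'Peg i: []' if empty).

Answer: Peg 0: [1]
Peg 1: [3]
Peg 2: [2]
Peg 3: []

Derivation:
After move 1 (2->3):
Peg 0: []
Peg 1: [3, 2]
Peg 2: []
Peg 3: [1]

After move 2 (3->2):
Peg 0: []
Peg 1: [3, 2]
Peg 2: [1]
Peg 3: []

After move 3 (1->0):
Peg 0: [2]
Peg 1: [3]
Peg 2: [1]
Peg 3: []

After move 4 (0->1):
Peg 0: []
Peg 1: [3, 2]
Peg 2: [1]
Peg 3: []

After move 5 (2->0):
Peg 0: [1]
Peg 1: [3, 2]
Peg 2: []
Peg 3: []

After move 6 (0->1):
Peg 0: []
Peg 1: [3, 2, 1]
Peg 2: []
Peg 3: []

After move 7 (1->2):
Peg 0: []
Peg 1: [3, 2]
Peg 2: [1]
Peg 3: []

After move 8 (2->0):
Peg 0: [1]
Peg 1: [3, 2]
Peg 2: []
Peg 3: []

After move 9 (1->2):
Peg 0: [1]
Peg 1: [3]
Peg 2: [2]
Peg 3: []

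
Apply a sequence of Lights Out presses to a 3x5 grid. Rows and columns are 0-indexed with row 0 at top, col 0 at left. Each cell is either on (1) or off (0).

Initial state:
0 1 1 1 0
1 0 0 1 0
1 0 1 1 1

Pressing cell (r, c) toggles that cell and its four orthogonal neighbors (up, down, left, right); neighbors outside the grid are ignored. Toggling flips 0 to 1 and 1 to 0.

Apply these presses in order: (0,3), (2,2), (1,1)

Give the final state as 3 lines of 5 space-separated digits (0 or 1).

After press 1 at (0,3):
0 1 0 0 1
1 0 0 0 0
1 0 1 1 1

After press 2 at (2,2):
0 1 0 0 1
1 0 1 0 0
1 1 0 0 1

After press 3 at (1,1):
0 0 0 0 1
0 1 0 0 0
1 0 0 0 1

Answer: 0 0 0 0 1
0 1 0 0 0
1 0 0 0 1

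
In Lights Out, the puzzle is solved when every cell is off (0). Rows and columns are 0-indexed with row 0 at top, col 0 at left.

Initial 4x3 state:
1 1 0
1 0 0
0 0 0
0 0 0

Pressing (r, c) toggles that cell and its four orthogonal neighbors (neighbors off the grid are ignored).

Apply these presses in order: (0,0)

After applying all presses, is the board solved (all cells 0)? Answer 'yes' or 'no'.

After press 1 at (0,0):
0 0 0
0 0 0
0 0 0
0 0 0

Lights still on: 0

Answer: yes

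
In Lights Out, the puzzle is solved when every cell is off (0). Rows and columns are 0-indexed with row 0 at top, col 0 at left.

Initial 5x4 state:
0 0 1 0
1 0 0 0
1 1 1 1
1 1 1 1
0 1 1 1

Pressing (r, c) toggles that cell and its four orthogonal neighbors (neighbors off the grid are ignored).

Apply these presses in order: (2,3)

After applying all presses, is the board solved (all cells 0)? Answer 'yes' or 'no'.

After press 1 at (2,3):
0 0 1 0
1 0 0 1
1 1 0 0
1 1 1 0
0 1 1 1

Lights still on: 11

Answer: no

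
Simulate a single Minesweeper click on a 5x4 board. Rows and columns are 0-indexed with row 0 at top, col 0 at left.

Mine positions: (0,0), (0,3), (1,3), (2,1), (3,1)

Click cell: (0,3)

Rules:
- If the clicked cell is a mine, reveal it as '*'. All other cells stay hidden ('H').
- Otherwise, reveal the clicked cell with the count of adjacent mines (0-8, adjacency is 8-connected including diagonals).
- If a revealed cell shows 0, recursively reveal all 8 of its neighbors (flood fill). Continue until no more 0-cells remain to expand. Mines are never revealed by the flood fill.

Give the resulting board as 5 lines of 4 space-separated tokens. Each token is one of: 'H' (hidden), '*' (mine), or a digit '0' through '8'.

H H H *
H H H H
H H H H
H H H H
H H H H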